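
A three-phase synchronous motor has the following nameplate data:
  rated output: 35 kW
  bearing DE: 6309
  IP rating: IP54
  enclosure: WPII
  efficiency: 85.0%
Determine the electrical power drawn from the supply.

P_out = 35000 W
P_in = P_out/η = 35000/0.85 = 41176 W = 41.2 kW

41.2 kW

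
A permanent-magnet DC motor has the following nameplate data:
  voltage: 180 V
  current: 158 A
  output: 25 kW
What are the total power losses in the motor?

P_in = V·I = 180×158 = 28440 W
P_out = 25000 W
Losses = P_in − P_out = 28440 − 25000 = 3440 W

3440 W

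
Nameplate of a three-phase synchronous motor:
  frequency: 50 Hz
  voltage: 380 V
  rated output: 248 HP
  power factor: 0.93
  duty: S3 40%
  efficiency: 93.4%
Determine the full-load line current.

P_out = 248 × 746 = 185008 W
P_in = P_out / η = 185008 / 0.934 = 198081 W
I_L = P_in / (√3·V_L·cosφ) = 198081 / (1.732 × 380 × 0.93) = 324 A

324 A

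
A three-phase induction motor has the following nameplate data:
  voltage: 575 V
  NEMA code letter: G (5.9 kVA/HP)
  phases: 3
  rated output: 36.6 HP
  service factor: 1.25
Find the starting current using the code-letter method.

217 A

S_LR = 5.9 × 36.6 = 215.94 kVA
I_LR = S_LR/(√3·V_L) = 215940/(1.732×575) = 217 A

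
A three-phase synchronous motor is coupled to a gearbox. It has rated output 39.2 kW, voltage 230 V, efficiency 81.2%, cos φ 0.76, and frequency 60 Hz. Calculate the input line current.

159 A

P_out = 39.2 kW = 39200 W
P_in = P_out / η = 39200 / 0.812 = 48276 W
I_L = P_in / (√3·V_L·cosφ) = 48276 / (1.732 × 230 × 0.76) = 159 A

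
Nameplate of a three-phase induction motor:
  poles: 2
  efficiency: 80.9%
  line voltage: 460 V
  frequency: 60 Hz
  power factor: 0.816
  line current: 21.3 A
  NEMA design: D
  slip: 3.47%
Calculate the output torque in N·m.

P_in = √3·V·I·cosφ = 1.732 × 460 × 21.3 × 0.816 = 13848 W
P_out = η·P_in = 0.809 × 13848 = 11203 W
n_s = 120×60/2 = 3600 rpm; n = 3600×(1−0.0347) = 3475 rpm
ω = 2π×3475/60 = 363.9 rad/s
τ = P_out/ω = 11203/363.9 = 30.8 N·m

30.8 N·m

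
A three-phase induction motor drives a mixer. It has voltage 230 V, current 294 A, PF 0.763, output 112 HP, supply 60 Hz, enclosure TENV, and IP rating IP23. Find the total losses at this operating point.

5810 W

P_in = √3·V·I·cosφ = 1.732×230×294×0.763 = 89361 W
P_out = 112×746 = 83552 W
Losses = P_in − P_out = 89361 − 83552 = 5809 W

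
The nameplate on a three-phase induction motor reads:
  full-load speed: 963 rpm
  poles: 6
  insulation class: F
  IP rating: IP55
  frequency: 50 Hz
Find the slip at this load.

n_s = 120f/p = 120×50/6 = 1000 rpm
s = (n_s − n)/n_s = (1000 − 963)/1000 = 0.0370

3.70 %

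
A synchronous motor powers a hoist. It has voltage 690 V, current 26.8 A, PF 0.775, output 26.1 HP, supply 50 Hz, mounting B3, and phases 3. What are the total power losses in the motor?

P_in = √3·V·I·cosφ = 1.732×690×26.8×0.775 = 24822 W
P_out = 26.1×746 = 19471 W
Losses = P_in − P_out = 24822 − 19471 = 5351 W

5.35 kW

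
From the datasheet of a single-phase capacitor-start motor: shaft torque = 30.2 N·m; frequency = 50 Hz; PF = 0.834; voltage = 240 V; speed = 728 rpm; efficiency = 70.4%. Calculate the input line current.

ω = 2π×728/60 = 76.24 rad/s; P_out = τω = 30.2 × 76.24 = 2302 W
P_in = P_out / η = 2302 / 0.704 = 3270 W
I = P_in / (V·cosφ) = 3270 / (240 × 0.834) = 16.3 A

16.3 A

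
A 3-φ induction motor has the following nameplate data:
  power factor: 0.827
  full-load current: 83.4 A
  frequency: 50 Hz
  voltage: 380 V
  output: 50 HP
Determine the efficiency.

82.2 %

P_out = 50 × 746 = 37300 W
P_in = √3·V_L·I_L·cosφ = 1.732 × 380 × 83.4 × 0.827 = 45394 W
η = P_out / P_in = 37300 / 45394 = 0.822 = 82.2%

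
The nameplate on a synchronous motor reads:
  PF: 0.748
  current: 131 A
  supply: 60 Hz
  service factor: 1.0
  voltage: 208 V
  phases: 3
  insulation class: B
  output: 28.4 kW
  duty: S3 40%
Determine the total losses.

6900 W

P_in = √3·V·I·cosφ = 1.732×208×131×0.748 = 35301 W
P_out = 28400 W
Losses = P_in − P_out = 35301 − 28400 = 6901 W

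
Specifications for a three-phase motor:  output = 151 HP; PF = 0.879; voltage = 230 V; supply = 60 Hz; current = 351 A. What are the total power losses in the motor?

P_in = √3·V·I·cosφ = 1.732×230×351×0.879 = 122906 W
P_out = 151×746 = 112646 W
Losses = P_in − P_out = 122906 − 112646 = 10260 W

10.3 kW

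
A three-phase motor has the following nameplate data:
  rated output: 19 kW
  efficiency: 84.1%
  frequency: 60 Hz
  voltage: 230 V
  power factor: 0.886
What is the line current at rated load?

64 A

P_out = 19 kW = 19000 W
P_in = P_out / η = 19000 / 0.841 = 22592 W
I_L = P_in / (√3·V_L·cosφ) = 22592 / (1.732 × 230 × 0.886) = 64 A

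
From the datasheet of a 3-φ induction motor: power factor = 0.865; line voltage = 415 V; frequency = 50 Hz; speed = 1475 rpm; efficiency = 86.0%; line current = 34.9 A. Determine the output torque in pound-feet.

P_in = √3·V·I·cosφ = 1.732 × 415 × 34.9 × 0.865 = 21699 W
P_out = η·P_in = 0.86 × 21699 = 18661 W
n = 1475 rpm
ω = 2π×1475/60 = 154.5 rad/s
τ = P_out/ω = 18661/154.5 = 120.8 N·m
In lb·ft: 120.8/1.356 = 89.1 lb·ft

89.1 lb·ft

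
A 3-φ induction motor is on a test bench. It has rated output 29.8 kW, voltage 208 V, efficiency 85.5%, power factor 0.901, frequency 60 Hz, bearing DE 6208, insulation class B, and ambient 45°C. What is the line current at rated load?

107 A

P_out = 29.8 kW = 29800 W
P_in = P_out / η = 29800 / 0.855 = 34854 W
I_L = P_in / (√3·V_L·cosφ) = 34854 / (1.732 × 208 × 0.901) = 107 A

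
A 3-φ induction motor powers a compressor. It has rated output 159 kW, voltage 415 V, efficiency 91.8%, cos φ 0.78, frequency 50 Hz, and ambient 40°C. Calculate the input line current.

P_out = 159 kW = 159000 W
P_in = P_out / η = 159000 / 0.918 = 173203 W
I_L = P_in / (√3·V_L·cosφ) = 173203 / (1.732 × 415 × 0.78) = 309 A

309 A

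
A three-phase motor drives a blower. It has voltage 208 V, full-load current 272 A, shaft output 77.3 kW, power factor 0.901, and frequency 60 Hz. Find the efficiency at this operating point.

P_out = 77.3 kW = 77300 W
P_in = √3·V_L·I_L·cosφ = 1.732 × 208 × 272 × 0.901 = 88289 W
η = P_out / P_in = 77300 / 88289 = 0.876 = 87.6%

87.6 %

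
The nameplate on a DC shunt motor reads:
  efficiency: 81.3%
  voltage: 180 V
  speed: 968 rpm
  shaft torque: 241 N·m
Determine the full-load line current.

ω = 2π×968/60 = 101.4 rad/s; P_out = τω = 241 × 101.4 = 24437 W
P_in = P_out / η = 24437 / 0.813 = 30058 W
I = P_in / V = 30058 / 180 = 167 A

167 A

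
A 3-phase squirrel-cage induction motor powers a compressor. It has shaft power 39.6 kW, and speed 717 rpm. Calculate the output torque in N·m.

527 N·m

ω = 2π × 717/60 = 75.08 rad/s
τ = P/ω = 39600/75.08 = 527 N·m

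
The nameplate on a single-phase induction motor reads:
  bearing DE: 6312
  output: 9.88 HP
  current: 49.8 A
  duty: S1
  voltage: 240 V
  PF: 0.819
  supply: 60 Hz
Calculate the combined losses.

2420 W

P_in = V·I·cosφ = 240×49.8×0.819 = 9789 W
P_out = 9.88×746 = 7370 W
Losses = P_in − P_out = 9789 − 7370 = 2419 W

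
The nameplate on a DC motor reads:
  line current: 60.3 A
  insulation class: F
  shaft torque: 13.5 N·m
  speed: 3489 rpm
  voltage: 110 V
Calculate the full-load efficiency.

ω = 2π × 3489/60 = 365.4 rad/s; P_out = τω = 13.5 × 365.4 = 4933 W
P_in = V·I = 110 × 60.3 = 6633 W
η = P_out / P_in = 4933 / 6633 = 0.744 = 74.4%

74.4 %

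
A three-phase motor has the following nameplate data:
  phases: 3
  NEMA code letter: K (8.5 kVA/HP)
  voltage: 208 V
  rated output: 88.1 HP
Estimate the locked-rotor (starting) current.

S_LR = 8.5 × 88.1 = 748.85 kVA
I_LR = S_LR/(√3·V_L) = 748850/(1.732×208) = 2080 A

2080 A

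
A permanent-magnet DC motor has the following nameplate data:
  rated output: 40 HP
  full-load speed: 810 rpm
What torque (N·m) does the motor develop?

352 N·m

P_out = 40 × 746 = 29840 W
ω = 2π × 810/60 = 84.82 rad/s
τ = P_out/ω = 29840/84.82 = 352 N·m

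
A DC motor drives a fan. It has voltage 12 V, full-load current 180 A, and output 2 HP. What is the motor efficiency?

69.1 %

P_out = 2 × 746 = 1492 W
P_in = V·I = 12 × 180 = 2160 W
η = P_out / P_in = 1492 / 2160 = 0.691 = 69.1%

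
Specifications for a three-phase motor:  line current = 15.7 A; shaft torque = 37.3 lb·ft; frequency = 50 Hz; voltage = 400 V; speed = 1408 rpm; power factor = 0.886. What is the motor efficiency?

τ = 37.3 lb·ft × 1.356 = 50.58 N·m
ω = 2π × 1408/60 = 147.4 rad/s; P_out = τω = 50.58 × 147.4 = 7455 W
P_in = √3·V_L·I_L·cosφ = 1.732 × 400 × 15.7 × 0.886 = 9637 W
η = P_out / P_in = 7455 / 9637 = 0.774 = 77.4%

77.4 %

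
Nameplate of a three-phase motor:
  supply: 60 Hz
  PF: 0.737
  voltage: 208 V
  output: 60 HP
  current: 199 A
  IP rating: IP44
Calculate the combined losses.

P_in = √3·V·I·cosφ = 1.732×208×199×0.737 = 52836 W
P_out = 60×746 = 44760 W
Losses = P_in − P_out = 52836 − 44760 = 8076 W

8080 W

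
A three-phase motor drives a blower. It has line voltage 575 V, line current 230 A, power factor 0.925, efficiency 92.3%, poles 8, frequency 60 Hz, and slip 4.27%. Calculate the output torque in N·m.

2170 N·m

P_in = √3·V·I·cosφ = 1.732 × 575 × 230 × 0.925 = 211878 W
P_out = η·P_in = 0.923 × 211878 = 195563 W
n_s = 120×60/8 = 900 rpm; n = 900×(1−0.0427) = 862 rpm
ω = 2π×862/60 = 90.27 rad/s
τ = P_out/ω = 195563/90.27 = 2170 N·m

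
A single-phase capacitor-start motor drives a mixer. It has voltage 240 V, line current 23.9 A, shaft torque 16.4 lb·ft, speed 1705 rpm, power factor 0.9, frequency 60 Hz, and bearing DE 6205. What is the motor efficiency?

76.9 %

τ = 16.4 lb·ft × 1.356 = 22.24 N·m
ω = 2π × 1705/60 = 178.5 rad/s; P_out = τω = 22.24 × 178.5 = 3970 W
P_in = V·I·cosφ = 240 × 23.9 × 0.9 = 5162 W
η = P_out / P_in = 3970 / 5162 = 0.769 = 76.9%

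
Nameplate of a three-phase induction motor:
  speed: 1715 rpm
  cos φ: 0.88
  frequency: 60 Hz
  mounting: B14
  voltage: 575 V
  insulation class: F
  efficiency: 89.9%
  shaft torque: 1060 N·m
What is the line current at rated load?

ω = 2π×1715/60 = 179.6 rad/s; P_out = τω = 1060 × 179.6 = 190376 W
P_in = P_out / η = 190376 / 0.899 = 211764 W
I_L = P_in / (√3·V_L·cosφ) = 211764 / (1.732 × 575 × 0.88) = 242 A

242 A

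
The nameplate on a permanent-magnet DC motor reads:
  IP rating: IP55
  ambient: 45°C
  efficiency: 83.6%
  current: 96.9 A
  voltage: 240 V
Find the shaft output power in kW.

P_in = V·I = 240 × 96.9 = 23256 W
P_out = η·P_in = 0.836 × 23256 = 19442 W

19.4 kW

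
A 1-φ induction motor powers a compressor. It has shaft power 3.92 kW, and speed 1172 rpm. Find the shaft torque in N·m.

ω = 2π × 1172/60 = 122.7 rad/s
τ = P/ω = 3920/122.7 = 31.9 N·m

31.9 N·m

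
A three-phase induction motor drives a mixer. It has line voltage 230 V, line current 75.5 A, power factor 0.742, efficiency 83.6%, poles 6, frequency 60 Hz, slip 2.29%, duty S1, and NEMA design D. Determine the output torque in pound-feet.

112 lb·ft

P_in = √3·V·I·cosφ = 1.732 × 230 × 75.5 × 0.742 = 22317 W
P_out = η·P_in = 0.836 × 22317 = 18657 W
n_s = 120×60/6 = 1200 rpm; n = 1200×(1−0.0229) = 1173 rpm
ω = 2π×1173/60 = 122.8 rad/s
τ = P_out/ω = 18657/122.8 = 151.9 N·m
In lb·ft: 151.9/1.356 = 112 lb·ft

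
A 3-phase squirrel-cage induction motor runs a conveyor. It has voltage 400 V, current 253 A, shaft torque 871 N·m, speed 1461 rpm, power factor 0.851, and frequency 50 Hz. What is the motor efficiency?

89.3 %

ω = 2π × 1461/60 = 153 rad/s; P_out = τω = 871 × 153 = 133263 W
P_in = √3·V_L·I_L·cosφ = 1.732 × 400 × 253 × 0.851 = 149162 W
η = P_out / P_in = 133263 / 149162 = 0.893 = 89.3%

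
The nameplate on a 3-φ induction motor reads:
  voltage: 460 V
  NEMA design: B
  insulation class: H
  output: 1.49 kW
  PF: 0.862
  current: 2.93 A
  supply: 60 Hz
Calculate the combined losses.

522 W

P_in = √3·V·I·cosφ = 1.732×460×2.93×0.862 = 2012 W
P_out = 1490 W
Losses = P_in − P_out = 2012 − 1490 = 522 W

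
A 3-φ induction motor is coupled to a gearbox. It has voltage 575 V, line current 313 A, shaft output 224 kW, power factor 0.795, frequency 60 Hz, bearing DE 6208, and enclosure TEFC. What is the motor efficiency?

P_out = 224 kW = 224000 W
P_in = √3·V_L·I_L·cosφ = 1.732 × 575 × 313 × 0.795 = 247815 W
η = P_out / P_in = 224000 / 247815 = 0.904 = 90.4%

90.4 %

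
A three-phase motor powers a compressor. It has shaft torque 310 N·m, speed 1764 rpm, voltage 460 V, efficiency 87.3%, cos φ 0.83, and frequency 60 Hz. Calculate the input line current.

ω = 2π×1764/60 = 184.7 rad/s; P_out = τω = 310 × 184.7 = 57257 W
P_in = P_out / η = 57257 / 0.873 = 65586 W
I_L = P_in / (√3·V_L·cosφ) = 65586 / (1.732 × 460 × 0.83) = 99.2 A

99.2 A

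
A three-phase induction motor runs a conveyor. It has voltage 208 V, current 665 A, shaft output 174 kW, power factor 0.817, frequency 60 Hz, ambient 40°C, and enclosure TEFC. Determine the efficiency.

88.9 %

P_out = 174 kW = 174000 W
P_in = √3·V_L·I_L·cosφ = 1.732 × 208 × 665 × 0.817 = 195729 W
η = P_out / P_in = 174000 / 195729 = 0.889 = 88.9%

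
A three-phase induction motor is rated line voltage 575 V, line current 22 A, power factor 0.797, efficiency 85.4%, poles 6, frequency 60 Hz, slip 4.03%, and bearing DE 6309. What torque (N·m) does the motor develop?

P_in = √3·V·I·cosφ = 1.732 × 575 × 22 × 0.797 = 17462 W
P_out = η·P_in = 0.854 × 17462 = 14913 W
n_s = 120×60/6 = 1200 rpm; n = 1200×(1−0.0403) = 1152 rpm
ω = 2π×1152/60 = 120.6 rad/s
τ = P_out/ω = 14913/120.6 = 124 N·m

124 N·m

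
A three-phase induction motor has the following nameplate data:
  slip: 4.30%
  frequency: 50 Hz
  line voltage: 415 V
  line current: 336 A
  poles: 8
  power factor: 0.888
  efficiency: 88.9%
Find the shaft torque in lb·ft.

P_in = √3·V·I·cosφ = 1.732 × 415 × 336 × 0.888 = 214461 W
P_out = η·P_in = 0.889 × 214461 = 190656 W
n_s = 120×50/8 = 750 rpm; n = 750×(1−0.043) = 718 rpm
ω = 2π×718/60 = 75.19 rad/s
τ = P_out/ω = 190656/75.19 = 2536 N·m
In lb·ft: 2536/1.356 = 1870 lb·ft

1870 lb·ft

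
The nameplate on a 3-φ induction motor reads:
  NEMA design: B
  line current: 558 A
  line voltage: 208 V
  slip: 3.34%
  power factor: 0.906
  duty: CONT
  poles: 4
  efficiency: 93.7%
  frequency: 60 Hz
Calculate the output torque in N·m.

P_in = √3·V·I·cosφ = 1.732 × 208 × 558 × 0.906 = 182127 W
P_out = η·P_in = 0.937 × 182127 = 170653 W
n_s = 120×60/4 = 1800 rpm; n = 1800×(1−0.0334) = 1740 rpm
ω = 2π×1740/60 = 182.2 rad/s
τ = P_out/ω = 170653/182.2 = 937 N·m

937 N·m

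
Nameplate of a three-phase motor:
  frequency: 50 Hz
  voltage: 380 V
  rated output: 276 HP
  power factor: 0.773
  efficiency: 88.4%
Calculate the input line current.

458 A

P_out = 276 × 746 = 205896 W
P_in = P_out / η = 205896 / 0.884 = 232914 W
I_L = P_in / (√3·V_L·cosφ) = 232914 / (1.732 × 380 × 0.773) = 458 A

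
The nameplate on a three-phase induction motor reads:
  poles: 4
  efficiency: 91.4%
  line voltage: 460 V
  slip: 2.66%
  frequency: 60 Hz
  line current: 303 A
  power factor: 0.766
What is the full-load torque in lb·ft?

679 lb·ft

P_in = √3·V·I·cosφ = 1.732 × 460 × 303 × 0.766 = 184917 W
P_out = η·P_in = 0.914 × 184917 = 169014 W
n_s = 120×60/4 = 1800 rpm; n = 1800×(1−0.0266) = 1752 rpm
ω = 2π×1752/60 = 183.5 rad/s
τ = P_out/ω = 169014/183.5 = 921.1 N·m
In lb·ft: 921.1/1.356 = 679 lb·ft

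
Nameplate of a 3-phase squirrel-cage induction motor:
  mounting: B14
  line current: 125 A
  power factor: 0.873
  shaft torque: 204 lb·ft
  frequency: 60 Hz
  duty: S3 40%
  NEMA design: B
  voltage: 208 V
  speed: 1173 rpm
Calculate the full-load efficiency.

τ = 204 lb·ft × 1.356 = 276.6 N·m
ω = 2π × 1173/60 = 122.8 rad/s; P_out = τω = 276.6 × 122.8 = 33966 W
P_in = √3·V_L·I_L·cosφ = 1.732 × 208 × 125 × 0.873 = 39313 W
η = P_out / P_in = 33966 / 39313 = 0.864 = 86.4%

86.4 %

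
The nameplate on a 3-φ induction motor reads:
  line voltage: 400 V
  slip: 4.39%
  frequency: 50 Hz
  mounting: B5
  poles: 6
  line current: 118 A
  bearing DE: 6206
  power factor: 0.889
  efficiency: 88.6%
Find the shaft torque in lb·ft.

P_in = √3·V·I·cosφ = 1.732 × 400 × 118 × 0.889 = 72676 W
P_out = η·P_in = 0.886 × 72676 = 64391 W
n_s = 120×50/6 = 1000 rpm; n = 1000×(1−0.0439) = 956 rpm
ω = 2π×956/60 = 100.1 rad/s
τ = P_out/ω = 64391/100.1 = 643.3 N·m
In lb·ft: 643.3/1.356 = 474 lb·ft

474 lb·ft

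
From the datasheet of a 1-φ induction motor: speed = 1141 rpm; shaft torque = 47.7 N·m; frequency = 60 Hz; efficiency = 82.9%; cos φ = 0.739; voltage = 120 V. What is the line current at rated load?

77.5 A

ω = 2π×1141/60 = 119.5 rad/s; P_out = τω = 47.7 × 119.5 = 5700 W
P_in = P_out / η = 5700 / 0.829 = 6876 W
I = P_in / (V·cosφ) = 6876 / (120 × 0.739) = 77.5 A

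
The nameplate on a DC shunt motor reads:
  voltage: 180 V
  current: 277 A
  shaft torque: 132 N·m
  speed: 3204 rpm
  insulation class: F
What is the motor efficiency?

88.8 %

ω = 2π × 3204/60 = 335.5 rad/s; P_out = τω = 132 × 335.5 = 44286 W
P_in = V·I = 180 × 277 = 49860 W
η = P_out / P_in = 44286 / 49860 = 0.888 = 88.8%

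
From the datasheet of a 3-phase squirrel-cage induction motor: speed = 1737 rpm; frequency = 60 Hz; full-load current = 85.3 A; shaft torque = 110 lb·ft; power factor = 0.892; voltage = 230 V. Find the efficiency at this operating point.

89.5 %

τ = 110 lb·ft × 1.356 = 149.2 N·m
ω = 2π × 1737/60 = 181.9 rad/s; P_out = τω = 149.2 × 181.9 = 27139 W
P_in = √3·V_L·I_L·cosφ = 1.732 × 230 × 85.3 × 0.892 = 30310 W
η = P_out / P_in = 27139 / 30310 = 0.895 = 89.5%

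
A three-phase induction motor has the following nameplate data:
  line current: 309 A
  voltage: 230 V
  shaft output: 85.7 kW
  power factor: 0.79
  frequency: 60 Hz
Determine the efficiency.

88.1 %

P_out = 85.7 kW = 85700 W
P_in = √3·V_L·I_L·cosφ = 1.732 × 230 × 309 × 0.79 = 97244 W
η = P_out / P_in = 85700 / 97244 = 0.881 = 88.1%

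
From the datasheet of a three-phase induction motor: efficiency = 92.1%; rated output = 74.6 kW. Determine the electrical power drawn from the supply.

81 kW

P_out = 74600 W
P_in = P_out/η = 74600/0.921 = 80999 W = 81 kW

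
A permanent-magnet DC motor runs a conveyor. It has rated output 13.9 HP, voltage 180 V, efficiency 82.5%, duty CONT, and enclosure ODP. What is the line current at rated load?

69.8 A

P_out = 13.9 × 746 = 10369 W
P_in = P_out / η = 10369 / 0.825 = 12568 W
I = P_in / V = 12568 / 180 = 69.8 A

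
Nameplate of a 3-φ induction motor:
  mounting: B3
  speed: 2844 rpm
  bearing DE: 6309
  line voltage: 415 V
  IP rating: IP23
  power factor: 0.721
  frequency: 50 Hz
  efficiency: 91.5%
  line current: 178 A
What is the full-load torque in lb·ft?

P_in = √3·V·I·cosφ = 1.732 × 415 × 178 × 0.721 = 92247 W
P_out = η·P_in = 0.915 × 92247 = 84406 W
n = 2844 rpm
ω = 2π×2844/60 = 297.8 rad/s
τ = P_out/ω = 84406/297.8 = 283.4 N·m
In lb·ft: 283.4/1.356 = 209 lb·ft

209 lb·ft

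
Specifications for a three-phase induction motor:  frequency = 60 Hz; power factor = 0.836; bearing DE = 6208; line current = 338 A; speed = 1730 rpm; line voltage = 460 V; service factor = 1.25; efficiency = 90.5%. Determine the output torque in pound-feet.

P_in = √3·V·I·cosφ = 1.732 × 460 × 338 × 0.836 = 225128 W
P_out = η·P_in = 0.905 × 225128 = 203741 W
n = 1730 rpm
ω = 2π×1730/60 = 181.2 rad/s
τ = P_out/ω = 203741/181.2 = 1124 N·m
In lb·ft: 1124/1.356 = 829 lb·ft

829 lb·ft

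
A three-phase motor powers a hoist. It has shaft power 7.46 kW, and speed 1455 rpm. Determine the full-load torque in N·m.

49 N·m

ω = 2π × 1455/60 = 152.4 rad/s
τ = P/ω = 7460/152.4 = 49 N·m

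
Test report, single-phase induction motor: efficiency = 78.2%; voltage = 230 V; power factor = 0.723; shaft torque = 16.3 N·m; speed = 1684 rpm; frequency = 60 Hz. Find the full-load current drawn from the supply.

ω = 2π×1684/60 = 176.3 rad/s; P_out = τω = 16.3 × 176.3 = 2874 W
P_in = P_out / η = 2874 / 0.782 = 3675 W
I = P_in / (V·cosφ) = 3675 / (230 × 0.723) = 22.1 A

22.1 A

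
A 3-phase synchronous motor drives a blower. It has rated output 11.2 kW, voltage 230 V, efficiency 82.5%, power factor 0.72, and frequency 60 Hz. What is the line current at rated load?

47.3 A

P_out = 11.2 kW = 11200 W
P_in = P_out / η = 11200 / 0.825 = 13576 W
I_L = P_in / (√3·V_L·cosφ) = 13576 / (1.732 × 230 × 0.72) = 47.3 A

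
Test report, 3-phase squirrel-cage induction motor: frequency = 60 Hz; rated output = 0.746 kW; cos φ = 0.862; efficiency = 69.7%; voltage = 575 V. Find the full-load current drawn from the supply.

1.25 A

P_out = 0.746 kW = 746 W
P_in = P_out / η = 746 / 0.697 = 1070 W
I_L = P_in / (√3·V_L·cosφ) = 1070 / (1.732 × 575 × 0.862) = 1.25 A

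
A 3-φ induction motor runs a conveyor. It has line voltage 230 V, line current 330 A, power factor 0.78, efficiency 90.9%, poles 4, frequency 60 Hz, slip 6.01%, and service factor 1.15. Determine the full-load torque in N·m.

526 N·m

P_in = √3·V·I·cosφ = 1.732 × 230 × 330 × 0.78 = 102538 W
P_out = η·P_in = 0.909 × 102538 = 93207 W
n_s = 120×60/4 = 1800 rpm; n = 1800×(1−0.0601) = 1692 rpm
ω = 2π×1692/60 = 177.2 rad/s
τ = P_out/ω = 93207/177.2 = 526 N·m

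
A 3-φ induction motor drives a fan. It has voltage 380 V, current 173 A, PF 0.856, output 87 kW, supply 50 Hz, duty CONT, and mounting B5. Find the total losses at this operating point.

P_in = √3·V·I·cosφ = 1.732×380×173×0.856 = 97466 W
P_out = 87000 W
Losses = P_in − P_out = 97466 − 87000 = 10466 W

10500 W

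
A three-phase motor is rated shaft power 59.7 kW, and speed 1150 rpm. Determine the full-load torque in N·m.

ω = 2π × 1150/60 = 120.4 rad/s
τ = P/ω = 59700/120.4 = 496 N·m

496 N·m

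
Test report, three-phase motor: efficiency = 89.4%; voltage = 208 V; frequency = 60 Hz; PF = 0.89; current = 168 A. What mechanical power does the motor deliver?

P_in = √3·V·I·cosφ = 1.732 × 208 × 168 × 0.89 = 53865 W
P_out = η·P_in = 0.894 × 53865 = 48155 W

48.2 kW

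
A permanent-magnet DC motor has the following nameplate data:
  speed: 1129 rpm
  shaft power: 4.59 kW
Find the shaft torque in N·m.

38.8 N·m

ω = 2π × 1129/60 = 118.2 rad/s
τ = P/ω = 4590/118.2 = 38.8 N·m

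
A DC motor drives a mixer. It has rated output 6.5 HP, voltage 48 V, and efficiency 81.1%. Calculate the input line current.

P_out = 6.5 × 746 = 4849 W
P_in = P_out / η = 4849 / 0.811 = 5979 W
I = P_in / V = 5979 / 48 = 125 A

125 A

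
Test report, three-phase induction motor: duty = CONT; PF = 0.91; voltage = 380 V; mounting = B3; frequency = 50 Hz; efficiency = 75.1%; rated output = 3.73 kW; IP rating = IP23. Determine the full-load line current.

8.29 A

P_out = 3.73 kW = 3730 W
P_in = P_out / η = 3730 / 0.751 = 4967 W
I_L = P_in / (√3·V_L·cosφ) = 4967 / (1.732 × 380 × 0.91) = 8.29 A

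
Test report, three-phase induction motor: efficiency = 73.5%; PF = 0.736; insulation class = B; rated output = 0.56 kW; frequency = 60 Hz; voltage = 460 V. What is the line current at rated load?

1.3 A

P_out = 0.56 kW = 560 W
P_in = P_out / η = 560 / 0.735 = 762 W
I_L = P_in / (√3·V_L·cosφ) = 762 / (1.732 × 460 × 0.736) = 1.3 A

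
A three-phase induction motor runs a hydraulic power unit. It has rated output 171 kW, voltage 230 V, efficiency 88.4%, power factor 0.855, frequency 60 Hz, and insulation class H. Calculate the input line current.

568 A

P_out = 171 kW = 171000 W
P_in = P_out / η = 171000 / 0.884 = 193439 W
I_L = P_in / (√3·V_L·cosφ) = 193439 / (1.732 × 230 × 0.855) = 568 A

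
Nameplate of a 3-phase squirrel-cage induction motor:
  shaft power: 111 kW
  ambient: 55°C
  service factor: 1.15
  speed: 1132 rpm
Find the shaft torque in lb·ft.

ω = 2π × 1132/60 = 118.5 rad/s
τ = P/ω = 111000/118.5 = 936.7 N·m
In lb·ft: 936.7/1.356 = 691 lb·ft

691 lb·ft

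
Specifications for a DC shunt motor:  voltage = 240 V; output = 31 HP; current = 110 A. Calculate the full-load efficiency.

87.6 %

P_out = 31 × 746 = 23126 W
P_in = V·I = 240 × 110 = 26400 W
η = P_out / P_in = 23126 / 26400 = 0.876 = 87.6%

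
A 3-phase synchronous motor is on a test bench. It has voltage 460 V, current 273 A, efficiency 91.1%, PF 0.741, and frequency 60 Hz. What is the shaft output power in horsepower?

197 HP

P_in = √3·V·I·cosφ = 1.732 × 460 × 273 × 0.741 = 161171 W
P_out = η·P_in = 0.911 × 161171 = 146827 W
= 146827/746 = 197 HP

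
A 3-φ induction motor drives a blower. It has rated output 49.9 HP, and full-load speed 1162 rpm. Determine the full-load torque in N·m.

306 N·m

P_out = 49.9 × 746 = 37225 W
ω = 2π × 1162/60 = 121.7 rad/s
τ = P_out/ω = 37225/121.7 = 306 N·m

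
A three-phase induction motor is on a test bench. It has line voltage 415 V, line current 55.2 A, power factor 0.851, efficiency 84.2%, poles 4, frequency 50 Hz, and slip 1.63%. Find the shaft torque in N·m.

184 N·m

P_in = √3·V·I·cosφ = 1.732 × 415 × 55.2 × 0.851 = 33765 W
P_out = η·P_in = 0.842 × 33765 = 28430 W
n_s = 120×50/4 = 1500 rpm; n = 1500×(1−0.0163) = 1476 rpm
ω = 2π×1476/60 = 154.6 rad/s
τ = P_out/ω = 28430/154.6 = 184 N·m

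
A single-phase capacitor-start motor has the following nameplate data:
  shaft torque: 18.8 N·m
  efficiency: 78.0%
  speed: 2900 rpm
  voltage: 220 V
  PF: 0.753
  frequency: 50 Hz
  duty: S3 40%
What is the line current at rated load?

44.2 A

ω = 2π×2900/60 = 303.7 rad/s; P_out = τω = 18.8 × 303.7 = 5710 W
P_in = P_out / η = 5710 / 0.780 = 7321 W
I = P_in / (V·cosφ) = 7321 / (220 × 0.753) = 44.2 A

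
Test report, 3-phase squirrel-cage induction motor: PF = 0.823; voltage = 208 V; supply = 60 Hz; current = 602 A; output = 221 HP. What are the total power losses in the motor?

13.6 kW

P_in = √3·V·I·cosφ = 1.732×208×602×0.823 = 178487 W
P_out = 221×746 = 164866 W
Losses = P_in − P_out = 178487 − 164866 = 13621 W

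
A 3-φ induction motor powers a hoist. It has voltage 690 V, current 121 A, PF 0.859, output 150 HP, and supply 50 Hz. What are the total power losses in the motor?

P_in = √3·V·I·cosφ = 1.732×690×121×0.859 = 124215 W
P_out = 150×746 = 111900 W
Losses = P_in − P_out = 124215 − 111900 = 12315 W

12.3 kW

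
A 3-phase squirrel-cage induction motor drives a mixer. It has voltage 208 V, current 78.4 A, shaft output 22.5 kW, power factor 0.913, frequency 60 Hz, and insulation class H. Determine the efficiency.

87.3 %

P_out = 22.5 kW = 22500 W
P_in = √3·V_L·I_L·cosφ = 1.732 × 208 × 78.4 × 0.913 = 25787 W
η = P_out / P_in = 22500 / 25787 = 0.873 = 87.3%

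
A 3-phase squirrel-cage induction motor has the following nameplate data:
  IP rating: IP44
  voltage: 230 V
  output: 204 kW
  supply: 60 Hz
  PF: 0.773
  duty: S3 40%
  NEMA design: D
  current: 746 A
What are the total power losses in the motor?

25.7 kW

P_in = √3·V·I·cosφ = 1.732×230×746×0.773 = 229717 W
P_out = 204000 W
Losses = P_in − P_out = 229717 − 204000 = 25717 W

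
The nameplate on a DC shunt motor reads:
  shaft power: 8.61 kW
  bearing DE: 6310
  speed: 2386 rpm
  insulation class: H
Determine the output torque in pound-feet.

25.4 lb·ft

ω = 2π × 2386/60 = 249.9 rad/s
τ = P/ω = 8610/249.9 = 34.45 N·m
In lb·ft: 34.45/1.356 = 25.4 lb·ft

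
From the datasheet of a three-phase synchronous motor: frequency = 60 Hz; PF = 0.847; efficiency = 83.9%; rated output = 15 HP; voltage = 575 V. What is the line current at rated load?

15.8 A

P_out = 15 × 746 = 11190 W
P_in = P_out / η = 11190 / 0.839 = 13337 W
I_L = P_in / (√3·V_L·cosφ) = 13337 / (1.732 × 575 × 0.847) = 15.8 A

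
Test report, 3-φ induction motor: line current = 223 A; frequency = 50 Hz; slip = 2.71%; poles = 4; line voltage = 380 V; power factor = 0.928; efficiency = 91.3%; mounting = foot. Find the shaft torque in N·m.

P_in = √3·V·I·cosφ = 1.732 × 380 × 223 × 0.928 = 136202 W
P_out = η·P_in = 0.913 × 136202 = 124352 W
n_s = 120×50/4 = 1500 rpm; n = 1500×(1−0.0271) = 1459 rpm
ω = 2π×1459/60 = 152.8 rad/s
τ = P_out/ω = 124352/152.8 = 814 N·m

814 N·m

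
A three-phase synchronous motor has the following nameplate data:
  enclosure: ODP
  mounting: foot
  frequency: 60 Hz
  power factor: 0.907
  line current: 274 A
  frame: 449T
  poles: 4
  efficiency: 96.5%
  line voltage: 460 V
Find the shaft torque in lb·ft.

P_in = √3·V·I·cosφ = 1.732 × 460 × 274 × 0.907 = 197999 W
P_out = η·P_in = 0.965 × 197999 = 191069 W
n = n_s = 120×60/4 = 1800 rpm (synchronous)
ω = 2π×1800/60 = 188.5 rad/s
τ = P_out/ω = 191069/188.5 = 1014 N·m
In lb·ft: 1014/1.356 = 748 lb·ft

748 lb·ft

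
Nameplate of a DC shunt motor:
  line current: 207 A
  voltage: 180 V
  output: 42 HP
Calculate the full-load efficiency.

P_out = 42 × 746 = 31332 W
P_in = V·I = 180 × 207 = 37260 W
η = P_out / P_in = 31332 / 37260 = 0.841 = 84.1%

84.1 %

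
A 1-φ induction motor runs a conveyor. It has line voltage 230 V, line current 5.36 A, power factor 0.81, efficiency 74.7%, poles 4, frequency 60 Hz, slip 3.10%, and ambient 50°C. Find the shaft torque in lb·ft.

P_in = V·I·cosφ = 230 × 5.36 × 0.81 = 999 W
P_out = η·P_in = 0.747 × 999 = 746 W
n_s = 120×60/4 = 1800 rpm; n = 1800×(1−0.031) = 1744 rpm
ω = 2π×1744/60 = 182.6 rad/s
τ = P_out/ω = 746/182.6 = 4.085 N·m
In lb·ft: 4.085/1.356 = 3.01 lb·ft

3.01 lb·ft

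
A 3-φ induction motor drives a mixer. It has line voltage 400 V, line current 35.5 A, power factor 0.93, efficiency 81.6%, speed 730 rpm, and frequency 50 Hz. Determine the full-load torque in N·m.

P_in = √3·V·I·cosφ = 1.732 × 400 × 35.5 × 0.93 = 22873 W
P_out = η·P_in = 0.816 × 22873 = 18664 W
n = 730 rpm
ω = 2π×730/60 = 76.45 rad/s
τ = P_out/ω = 18664/76.45 = 244 N·m

244 N·m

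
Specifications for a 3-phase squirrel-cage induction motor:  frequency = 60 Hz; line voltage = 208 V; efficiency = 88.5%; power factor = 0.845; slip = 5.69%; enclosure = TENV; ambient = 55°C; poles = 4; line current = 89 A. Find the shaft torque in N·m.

P_in = √3·V·I·cosφ = 1.732 × 208 × 89 × 0.845 = 27093 W
P_out = η·P_in = 0.885 × 27093 = 23977 W
n_s = 120×60/4 = 1800 rpm; n = 1800×(1−0.0569) = 1698 rpm
ω = 2π×1698/60 = 177.8 rad/s
τ = P_out/ω = 23977/177.8 = 135 N·m

135 N·m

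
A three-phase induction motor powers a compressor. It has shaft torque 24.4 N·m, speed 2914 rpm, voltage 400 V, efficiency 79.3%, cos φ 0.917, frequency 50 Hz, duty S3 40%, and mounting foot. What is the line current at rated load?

ω = 2π×2914/60 = 305.2 rad/s; P_out = τω = 24.4 × 305.2 = 7447 W
P_in = P_out / η = 7447 / 0.793 = 9391 W
I_L = P_in / (√3·V_L·cosφ) = 9391 / (1.732 × 400 × 0.917) = 14.8 A

14.8 A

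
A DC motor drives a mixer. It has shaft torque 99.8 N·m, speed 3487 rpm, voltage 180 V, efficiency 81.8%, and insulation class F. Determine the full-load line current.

ω = 2π×3487/60 = 365.2 rad/s; P_out = τω = 99.8 × 365.2 = 36447 W
P_in = P_out / η = 36447 / 0.818 = 44556 W
I = P_in / V = 44556 / 180 = 248 A

248 A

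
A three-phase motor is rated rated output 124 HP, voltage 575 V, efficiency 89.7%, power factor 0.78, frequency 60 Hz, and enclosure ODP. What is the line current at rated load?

P_out = 124 × 746 = 92504 W
P_in = P_out / η = 92504 / 0.897 = 103126 W
I_L = P_in / (√3·V_L·cosφ) = 103126 / (1.732 × 575 × 0.78) = 133 A

133 A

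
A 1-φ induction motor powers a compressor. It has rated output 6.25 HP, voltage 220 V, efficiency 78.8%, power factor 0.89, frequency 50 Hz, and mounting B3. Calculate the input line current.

30.2 A

P_out = 6.25 × 746 = 4663 W
P_in = P_out / η = 4663 / 0.788 = 5918 W
I = P_in / (V·cosφ) = 5918 / (220 × 0.89) = 30.2 A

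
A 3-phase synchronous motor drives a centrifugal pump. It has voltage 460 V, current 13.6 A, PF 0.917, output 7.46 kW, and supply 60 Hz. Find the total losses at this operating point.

P_in = √3·V·I·cosφ = 1.732×460×13.6×0.917 = 9936 W
P_out = 7460 W
Losses = P_in − P_out = 9936 − 7460 = 2476 W

2.48 kW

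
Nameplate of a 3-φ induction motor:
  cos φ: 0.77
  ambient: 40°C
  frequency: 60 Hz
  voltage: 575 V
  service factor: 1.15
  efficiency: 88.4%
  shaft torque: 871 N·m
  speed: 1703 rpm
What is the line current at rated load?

ω = 2π×1703/60 = 178.3 rad/s; P_out = τω = 871 × 178.3 = 155299 W
P_in = P_out / η = 155299 / 0.884 = 175678 W
I_L = P_in / (√3·V_L·cosφ) = 175678 / (1.732 × 575 × 0.77) = 229 A

229 A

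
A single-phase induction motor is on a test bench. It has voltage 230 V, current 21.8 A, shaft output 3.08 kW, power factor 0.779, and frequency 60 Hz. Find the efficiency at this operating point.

78.9 %

P_out = 3.08 kW = 3080 W
P_in = V·I·cosφ = 230 × 21.8 × 0.779 = 3906 W
η = P_out / P_in = 3080 / 3906 = 0.789 = 78.9%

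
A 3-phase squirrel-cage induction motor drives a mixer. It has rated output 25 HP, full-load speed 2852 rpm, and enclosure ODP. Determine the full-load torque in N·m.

P_out = 25 × 746 = 18650 W
ω = 2π × 2852/60 = 298.7 rad/s
τ = P_out/ω = 18650/298.7 = 62.4 N·m

62.4 N·m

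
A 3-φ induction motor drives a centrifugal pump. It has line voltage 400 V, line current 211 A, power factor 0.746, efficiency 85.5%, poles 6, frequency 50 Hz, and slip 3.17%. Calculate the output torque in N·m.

P_in = √3·V·I·cosφ = 1.732 × 400 × 211 × 0.746 = 109051 W
P_out = η·P_in = 0.855 × 109051 = 93239 W
n_s = 120×50/6 = 1000 rpm; n = 1000×(1−0.0317) = 968 rpm
ω = 2π×968/60 = 101.4 rad/s
τ = P_out/ω = 93239/101.4 = 920 N·m

920 N·m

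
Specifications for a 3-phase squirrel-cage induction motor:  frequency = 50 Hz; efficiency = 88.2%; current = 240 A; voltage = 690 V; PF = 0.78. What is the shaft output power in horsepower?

265 HP

P_in = √3·V·I·cosφ = 1.732 × 690 × 240 × 0.78 = 223719 W
P_out = η·P_in = 0.882 × 223719 = 197320 W
= 197320/746 = 265 HP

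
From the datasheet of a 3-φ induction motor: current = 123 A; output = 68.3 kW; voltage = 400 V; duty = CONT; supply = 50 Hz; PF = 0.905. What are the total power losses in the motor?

8.82 kW

P_in = √3·V·I·cosφ = 1.732×400×123×0.905 = 77119 W
P_out = 68300 W
Losses = P_in − P_out = 77119 − 68300 = 8819 W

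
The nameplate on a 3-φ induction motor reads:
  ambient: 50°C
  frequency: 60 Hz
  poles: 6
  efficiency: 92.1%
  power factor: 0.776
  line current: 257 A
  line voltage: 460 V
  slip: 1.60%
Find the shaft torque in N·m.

P_in = √3·V·I·cosφ = 1.732 × 460 × 257 × 0.776 = 158891 W
P_out = η·P_in = 0.921 × 158891 = 146339 W
n_s = 120×60/6 = 1200 rpm; n = 1200×(1−0.016) = 1181 rpm
ω = 2π×1181/60 = 123.7 rad/s
τ = P_out/ω = 146339/123.7 = 1180 N·m

1180 N·m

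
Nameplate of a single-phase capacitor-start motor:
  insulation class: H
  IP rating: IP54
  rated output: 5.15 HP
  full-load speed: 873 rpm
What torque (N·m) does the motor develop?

P_out = 5.15 × 746 = 3842 W
ω = 2π × 873/60 = 91.42 rad/s
τ = P_out/ω = 3842/91.42 = 42 N·m

42 N·m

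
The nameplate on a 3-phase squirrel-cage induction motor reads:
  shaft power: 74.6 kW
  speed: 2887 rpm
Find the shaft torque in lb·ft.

182 lb·ft

ω = 2π × 2887/60 = 302.3 rad/s
τ = P/ω = 74600/302.3 = 246.8 N·m
In lb·ft: 246.8/1.356 = 182 lb·ft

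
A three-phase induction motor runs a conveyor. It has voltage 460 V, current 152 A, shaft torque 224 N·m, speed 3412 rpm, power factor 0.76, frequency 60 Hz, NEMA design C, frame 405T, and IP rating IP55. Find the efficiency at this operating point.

87.0 %

ω = 2π × 3412/60 = 357.3 rad/s; P_out = τω = 224 × 357.3 = 80035 W
P_in = √3·V_L·I_L·cosφ = 1.732 × 460 × 152 × 0.76 = 92037 W
η = P_out / P_in = 80035 / 92037 = 0.870 = 87.0%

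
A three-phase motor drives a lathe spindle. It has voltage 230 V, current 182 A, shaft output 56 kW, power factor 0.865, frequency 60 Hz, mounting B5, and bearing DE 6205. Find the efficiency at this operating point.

89.3 %

P_out = 56 kW = 56000 W
P_in = √3·V_L·I_L·cosφ = 1.732 × 230 × 182 × 0.865 = 62714 W
η = P_out / P_in = 56000 / 62714 = 0.893 = 89.3%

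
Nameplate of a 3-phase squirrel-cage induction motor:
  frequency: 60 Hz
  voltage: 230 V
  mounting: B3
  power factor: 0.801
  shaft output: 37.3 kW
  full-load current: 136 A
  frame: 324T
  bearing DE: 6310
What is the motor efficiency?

P_out = 37.3 kW = 37300 W
P_in = √3·V_L·I_L·cosφ = 1.732 × 230 × 136 × 0.801 = 43396 W
η = P_out / P_in = 37300 / 43396 = 0.860 = 86.0%

86.0 %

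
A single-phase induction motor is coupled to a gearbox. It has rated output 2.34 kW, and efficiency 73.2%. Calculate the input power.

P_out = 2340 W
P_in = P_out/η = 2340/0.732 = 3197 W = 3.2 kW

3.2 kW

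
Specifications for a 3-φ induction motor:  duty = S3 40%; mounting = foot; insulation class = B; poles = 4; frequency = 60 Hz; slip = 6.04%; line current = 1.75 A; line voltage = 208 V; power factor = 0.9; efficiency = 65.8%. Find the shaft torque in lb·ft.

P_in = √3·V·I·cosφ = 1.732 × 208 × 1.75 × 0.9 = 567 W
P_out = η·P_in = 0.658 × 567 = 373 W
n_s = 120×60/4 = 1800 rpm; n = 1800×(1−0.0604) = 1691 rpm
ω = 2π×1691/60 = 177.1 rad/s
τ = P_out/ω = 373/177.1 = 2.106 N·m
In lb·ft: 2.106/1.356 = 1.55 lb·ft

1.55 lb·ft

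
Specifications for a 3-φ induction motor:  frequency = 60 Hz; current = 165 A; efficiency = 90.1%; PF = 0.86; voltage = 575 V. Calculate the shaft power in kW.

127 kW

P_in = √3·V·I·cosφ = 1.732 × 575 × 165 × 0.86 = 141318 W
P_out = η·P_in = 0.901 × 141318 = 127328 W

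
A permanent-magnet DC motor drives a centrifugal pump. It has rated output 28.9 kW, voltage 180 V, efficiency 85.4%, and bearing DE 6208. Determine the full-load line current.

188 A

P_out = 28.9 kW = 28900 W
P_in = P_out / η = 28900 / 0.854 = 33841 W
I = P_in / V = 33841 / 180 = 188 A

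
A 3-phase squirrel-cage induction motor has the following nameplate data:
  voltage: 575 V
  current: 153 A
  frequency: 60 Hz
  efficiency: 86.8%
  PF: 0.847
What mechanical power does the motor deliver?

P_in = √3·V·I·cosφ = 1.732 × 575 × 153 × 0.847 = 129060 W
P_out = η·P_in = 0.868 × 129060 = 112024 W

112 kW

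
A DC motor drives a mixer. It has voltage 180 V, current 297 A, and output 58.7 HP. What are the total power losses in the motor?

P_in = V·I = 180×297 = 53460 W
P_out = 58.7×746 = 43790 W
Losses = P_in − P_out = 53460 − 43790 = 9670 W

9.67 kW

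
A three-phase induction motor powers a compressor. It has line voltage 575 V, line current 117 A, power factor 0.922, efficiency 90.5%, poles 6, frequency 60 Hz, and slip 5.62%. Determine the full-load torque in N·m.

P_in = √3·V·I·cosφ = 1.732 × 575 × 117 × 0.922 = 107432 W
P_out = η·P_in = 0.905 × 107432 = 97226 W
n_s = 120×60/6 = 1200 rpm; n = 1200×(1−0.0562) = 1133 rpm
ω = 2π×1133/60 = 118.6 rad/s
τ = P_out/ω = 97226/118.6 = 820 N·m

820 N·m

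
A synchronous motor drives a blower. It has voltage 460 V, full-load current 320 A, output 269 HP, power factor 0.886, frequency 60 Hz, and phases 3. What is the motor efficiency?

88.8 %

P_out = 269 × 746 = 200674 W
P_in = √3·V_L·I_L·cosφ = 1.732 × 460 × 320 × 0.886 = 225886 W
η = P_out / P_in = 200674 / 225886 = 0.888 = 88.8%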